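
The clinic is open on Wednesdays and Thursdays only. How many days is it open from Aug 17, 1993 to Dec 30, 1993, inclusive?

40

Aug 17, 1993 is a Tuesday.
The range spans 136 days (inclusive of both endpoints).
136 = 7 × 19 + 3, so there are 19 full weeks plus 3 extra days.
Each full week contributes 2 days from the set (Wed, Thu): 19 × 2 = 38.
The 3 extra days are Tue, Wed, Thu — 2 of them qualify.
Total: 38 + 2 = 40.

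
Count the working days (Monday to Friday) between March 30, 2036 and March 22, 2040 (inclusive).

1039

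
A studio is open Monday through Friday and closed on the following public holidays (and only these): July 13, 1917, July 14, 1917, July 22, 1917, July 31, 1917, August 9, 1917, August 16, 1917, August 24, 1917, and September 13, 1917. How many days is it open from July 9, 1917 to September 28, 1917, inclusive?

54

July 9, 1917 is a Monday.
From July 9, 1917 to September 28, 1917 is 82 days inclusive.
82 = 7 × 11 + 5, so there are 11 full weeks plus 5 extra days.
Each full week contributes 5 weekdays (Mon–Fri): 11 × 5 = 55.
The 5 extra days are Mon, Tue, Wed, Thu, Fri — 5 of them qualify.
Total: 55 + 5 = 60.
Holidays: July 13, 1917 (Fri); July 14, 1917 (Sat); July 22, 1917 (Sun); July 31, 1917 (Tue); August 9, 1917 (Thu); August 16, 1917 (Thu); August 24, 1917 (Fri); September 13, 1917 (Thu).
6 of the 8 holidays fall on weekdays; the rest are weekends and were already excluded.
Business days: 60 − 6 = 54.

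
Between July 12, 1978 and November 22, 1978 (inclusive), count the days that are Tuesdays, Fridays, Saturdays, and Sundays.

July 12, 1978 is a Wednesday.
That's 134 days from start to end, counting both.
134 = 7 × 19 + 1, so there are 19 full weeks plus 1 extra day.
Each full week contributes 4 days from the set (Tue, Fri, Sat, Sun): 19 × 4 = 76.
The 1 extra day is Wednesday — none qualify.
Total: 76 + 0 = 76.

76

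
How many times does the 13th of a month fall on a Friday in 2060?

2

The 13th falls on a Friday when the month's 13th has weekday Fri.
Jan 13 is Tue; Feb 13 is Fri ✓; Mar 13 is Sat; Apr 13 is Tue; May 13 is Thu; Jun 13 is Sun; Jul 13 is Tue; Aug 13 is Fri ✓; Sep 13 is Mon; Oct 13 is Wed; Nov 13 is Sat; Dec 13 is Mon.
Friday the 13ths: Feb, Aug.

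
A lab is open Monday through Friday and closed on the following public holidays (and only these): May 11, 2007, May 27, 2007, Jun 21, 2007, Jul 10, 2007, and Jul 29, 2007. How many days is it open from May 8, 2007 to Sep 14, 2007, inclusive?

May 8, 2007 is a Tuesday.
The range spans 130 days (inclusive of both endpoints).
130 = 7 × 18 + 4, so there are 18 full weeks plus 4 extra days.
Each full week contributes 5 weekdays (Mon–Fri): 18 × 5 = 90.
The 4 extra days are Tue, Wed, Thu, Fri — 4 of them qualify.
Total: 90 + 4 = 94.
Holidays: May 11, 2007 (Fri); May 27, 2007 (Sun); Jun 21, 2007 (Thu); Jul 10, 2007 (Tue); Jul 29, 2007 (Sun).
3 of the 5 holidays fall on weekdays; the rest are weekends and were already excluded.
Business days: 94 − 3 = 91.

91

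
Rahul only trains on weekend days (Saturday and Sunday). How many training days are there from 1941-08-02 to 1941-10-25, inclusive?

1941-08-02 is a Saturday.
That's 85 days from start to end, counting both.
85 = 7 × 12 + 1, so there are 12 full weeks plus 1 extra day.
Each full week contributes 2 weekend days (Sat, Sun): 12 × 2 = 24.
The 1 extra day is Saturday — 1 of them qualifies.
Total: 24 + 1 = 25.

25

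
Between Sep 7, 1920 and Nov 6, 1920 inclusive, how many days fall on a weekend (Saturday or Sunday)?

Sep 7, 1920 is a Tuesday.
That's 61 days from start to end, counting both.
61 = 7 × 8 + 5, so there are 8 full weeks plus 5 extra days.
Each full week contributes 2 weekend days (Sat, Sun): 8 × 2 = 16.
The 5 extra days are Tue, Wed, Thu, Fri, Sat — 1 of them qualifies.
Total: 16 + 1 = 17.

17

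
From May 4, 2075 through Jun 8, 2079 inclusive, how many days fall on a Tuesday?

May 4, 2075 is a Saturday.
That's 1497 days from start to end, counting both.
1497 = 7 × 213 + 6, so there are 213 full weeks plus 6 extra days.
Each full week contributes one Tuesday: 213 so far.
The 6 extra days are Saturday, Sunday, Monday, Tuesday, Wednesday, Thursday — 1 of them qualifies.
Total: 213 + 1 = 214.

214 Tuesdays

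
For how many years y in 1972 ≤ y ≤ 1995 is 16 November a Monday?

3

Day of week of November 16 in each year:
1972: Thu, 1973: Fri, 1974: Sat, 1975: Sun, 1976: Tue, 1977: Wed, 1978: Thu, 1979: Fri, 1980: Sun, 1981: Mon ✓, 1982: Tue, 1983: Wed, 1984: Fri, 1985: Sat, 1986: Sun, 1987: Mon ✓, 1988: Wed, 1989: Thu, 1990: Fri, 1991: Sat, 1992: Mon ✓, 1993: Tue, 1994: Wed, 1995: Thu
Mondays: 1981, 1987, 1992.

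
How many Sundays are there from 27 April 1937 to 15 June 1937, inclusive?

27 April 1937 is a Tuesday.
The range spans 50 days (inclusive of both endpoints).
50 = 7 × 7 + 1, so there are 7 full weeks plus 1 extra day.
Each full week contributes one Sunday: 7 so far.
The 1 extra day is Tue — none qualify.
Total: 7 + 0 = 7.

7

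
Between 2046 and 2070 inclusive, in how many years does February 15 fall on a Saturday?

4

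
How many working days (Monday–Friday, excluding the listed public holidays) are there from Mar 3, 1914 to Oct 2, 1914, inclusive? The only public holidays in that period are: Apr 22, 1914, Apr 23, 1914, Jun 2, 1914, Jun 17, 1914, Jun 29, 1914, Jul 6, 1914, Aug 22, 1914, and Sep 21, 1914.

147

Mar 3, 1914 is a Tuesday.
The range spans 214 days (inclusive of both endpoints).
214 = 7 × 30 + 4, so there are 30 full weeks plus 4 extra days.
Each full week contributes 5 weekdays (Mon–Fri): 30 × 5 = 150.
The 4 extra days are Tue, Wed, Thu, Fri — 4 of them qualify.
Total: 150 + 4 = 154.
Holidays: Apr 22, 1914 (Wed); Apr 23, 1914 (Thu); Jun 2, 1914 (Tue); Jun 17, 1914 (Wed); Jun 29, 1914 (Mon); Jul 6, 1914 (Mon); Aug 22, 1914 (Sat); Sep 21, 1914 (Mon).
7 of the 8 holidays fall on weekdays; the rest are weekends and were already excluded.
Business days: 154 − 7 = 147.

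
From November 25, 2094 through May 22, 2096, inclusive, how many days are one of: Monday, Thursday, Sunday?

November 25, 2094 is a Thursday.
That's 545 days from start to end, counting both.
545 = 7 × 77 + 6, so there are 77 full weeks plus 6 extra days.
Each full week contributes 3 days from the set (Mon, Thu, Sun): 77 × 3 = 231.
The 6 extra days are Thu, Fri, Sat, Sun, Mon, Tue — 3 of them qualify.
Total: 231 + 3 = 234.

234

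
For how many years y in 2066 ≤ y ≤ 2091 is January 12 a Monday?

Day of week of January 12 in each year:
2066: Tue, 2067: Wed, 2068: Thu, 2069: Sat, 2070: Sun, 2071: Mon ✓, 2072: Tue, 2073: Thu, 2074: Fri, 2075: Sat, 2076: Sun, 2077: Tue, 2078: Wed, 2079: Thu, 2080: Fri, 2081: Sun, 2082: Mon ✓, 2083: Tue, 2084: Wed, 2085: Fri, 2086: Sat, 2087: Sun, 2088: Mon ✓, 2089: Wed, 2090: Thu, 2091: Fri
Mondays: 2071, 2082, 2088.

3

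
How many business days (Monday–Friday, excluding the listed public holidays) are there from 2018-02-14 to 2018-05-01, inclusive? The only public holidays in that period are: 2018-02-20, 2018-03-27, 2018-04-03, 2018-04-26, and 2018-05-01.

2018-02-14 is a Wednesday.
From 2018-02-14 to 2018-05-01 is 77 days inclusive.
77 = 7 × 11, so the span is exactly 11 full weeks.
Each full week contributes 5 weekdays (Mon–Fri): 11 × 5 = 55.
Total: 55.
Holidays: 2018-02-20 (Tue); 2018-03-27 (Tue); 2018-04-03 (Tue); 2018-04-26 (Thu); 2018-05-01 (Tue).
All 5 holidays fall on weekdays, so subtract 5.
Business days: 55 − 5 = 50.

50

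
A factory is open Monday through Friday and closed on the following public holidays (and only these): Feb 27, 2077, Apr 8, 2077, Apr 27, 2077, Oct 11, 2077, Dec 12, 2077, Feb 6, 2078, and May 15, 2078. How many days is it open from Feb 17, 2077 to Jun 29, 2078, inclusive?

353

Feb 17, 2077 is a Wednesday.
From Feb 17, 2077 to Jun 29, 2078 is 498 days inclusive.
498 = 7 × 71 + 1, so there are 71 full weeks plus 1 extra day.
Each full week contributes 5 weekdays (Mon–Fri): 71 × 5 = 355.
The 1 extra day is Wednesday — 1 of them qualifies.
Total: 355 + 1 = 356.
Holidays: Feb 27, 2077 (Sat); Apr 8, 2077 (Thu); Apr 27, 2077 (Tue); Oct 11, 2077 (Mon); Dec 12, 2077 (Sun); Feb 6, 2078 (Sun); May 15, 2078 (Sun).
3 of the 7 holidays fall on weekdays; the rest are weekends and were already excluded.
Business days: 356 − 3 = 353.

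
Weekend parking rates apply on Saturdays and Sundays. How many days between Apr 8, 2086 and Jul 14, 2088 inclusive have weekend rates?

236

Apr 8, 2086 is a Monday.
The range spans 829 days (inclusive of both endpoints).
829 = 7 × 118 + 3, so there are 118 full weeks plus 3 extra days.
Each full week contributes 2 weekend days (Sat, Sun): 118 × 2 = 236.
The 3 extra days are Mon, Tue, Wed — none qualify.
Total: 236 + 0 = 236.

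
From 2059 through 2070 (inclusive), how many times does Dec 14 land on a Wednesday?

2

Day of week of December 14 in each year:
2059: Sun, 2060: Tue, 2061: Wed ✓, 2062: Thu, 2063: Fri, 2064: Sun, 2065: Mon, 2066: Tue, 2067: Wed ✓, 2068: Fri, 2069: Sat, 2070: Sun
Wednesdays: 2061, 2067.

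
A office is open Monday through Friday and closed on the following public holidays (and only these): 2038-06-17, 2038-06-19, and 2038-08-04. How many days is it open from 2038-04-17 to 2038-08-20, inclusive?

2038-04-17 is a Saturday.
From 2038-04-17 to 2038-08-20 is 126 days inclusive.
126 = 7 × 18, so the span is exactly 18 full weeks.
Each full week contributes 5 weekdays (Mon–Fri): 18 × 5 = 90.
Total: 90.
Holidays: 2038-06-17 (Thu); 2038-06-19 (Sat); 2038-08-04 (Wed).
2 of the 3 holidays fall on weekdays; the rest are weekends and were already excluded.
Business days: 90 − 2 = 88.

88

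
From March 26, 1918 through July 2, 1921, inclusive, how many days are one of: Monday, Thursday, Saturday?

512

March 26, 1918 is a Tuesday.
The range spans 1195 days (inclusive of both endpoints).
1195 = 7 × 170 + 5, so there are 170 full weeks plus 5 extra days.
Each full week contributes 3 days from the set (Mon, Thu, Sat): 170 × 3 = 510.
The 5 extra days are Tuesday, Wednesday, Thursday, Friday, Saturday — 2 of them qualify.
Total: 510 + 2 = 512.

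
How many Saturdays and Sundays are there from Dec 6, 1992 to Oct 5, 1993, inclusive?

Dec 6, 1992 is a Sunday.
The range spans 304 days (inclusive of both endpoints).
304 = 7 × 43 + 3, so there are 43 full weeks plus 3 extra days.
Each full week contributes 2 weekend days (Sat, Sun): 43 × 2 = 86.
The 3 extra days are Sunday, Monday, Tuesday — 1 of them qualifies.
Total: 86 + 1 = 87.

87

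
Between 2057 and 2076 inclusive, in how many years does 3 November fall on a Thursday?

3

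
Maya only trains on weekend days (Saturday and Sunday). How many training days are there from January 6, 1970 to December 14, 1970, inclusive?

January 6, 1970 is a Tuesday.
From January 6, 1970 to December 14, 1970 is 343 days inclusive.
343 = 7 × 49, so the span is exactly 49 full weeks.
Each full week contributes 2 weekend days (Sat, Sun): 49 × 2 = 98.

98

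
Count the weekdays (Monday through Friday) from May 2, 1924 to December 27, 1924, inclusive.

171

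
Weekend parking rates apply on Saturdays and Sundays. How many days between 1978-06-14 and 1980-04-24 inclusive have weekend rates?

194

1978-06-14 is a Wednesday.
From 1978-06-14 to 1980-04-24 is 681 days inclusive.
681 = 7 × 97 + 2, so there are 97 full weeks plus 2 extra days.
Each full week contributes 2 weekend days (Sat, Sun): 97 × 2 = 194.
The 2 extra days are Wed, Thu — none qualify.
Total: 194 + 0 = 194.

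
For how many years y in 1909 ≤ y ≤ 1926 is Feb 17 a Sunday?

2

Day of week of February 17 in each year:
1909: Wed, 1910: Thu, 1911: Fri, 1912: Sat, 1913: Mon, 1914: Tue, 1915: Wed, 1916: Thu, 1917: Sat, 1918: Sun ✓, 1919: Mon, 1920: Tue, 1921: Thu, 1922: Fri, 1923: Sat, 1924: Sun ✓, 1925: Tue, 1926: Wed
Sundays: 1918, 1924.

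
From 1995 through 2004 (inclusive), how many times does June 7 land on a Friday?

Day of week of June 7 in each year:
1995: Wed, 1996: Fri ✓, 1997: Sat, 1998: Sun, 1999: Mon, 2000: Wed, 2001: Thu, 2002: Fri ✓, 2003: Sat, 2004: Mon
Fridays: 1996, 2002.

2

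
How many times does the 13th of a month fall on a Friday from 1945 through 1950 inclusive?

Friday-the-13ths by year:
1945: Apr, Jul
1946: Sep, Dec
1947: Jun
1948: Feb, Aug
1949: May
1950: Jan, Oct

10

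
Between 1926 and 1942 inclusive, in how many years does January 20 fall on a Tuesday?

2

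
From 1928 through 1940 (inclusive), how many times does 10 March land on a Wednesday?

1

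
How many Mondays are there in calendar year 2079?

Jan 1, 2079 is a Sunday.
That's 365 days from start to end, counting both.
365 = 7 × 52 + 1, so there are 52 full weeks plus 1 extra day.
Each full week contributes one Monday: 52 so far.
The 1 extra day is Sunday — none qualify.
Total: 52 + 0 = 52.

52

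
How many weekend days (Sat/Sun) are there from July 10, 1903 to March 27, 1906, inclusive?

July 10, 1903 is a Friday.
From July 10, 1903 to March 27, 1906 is 992 days inclusive.
992 = 7 × 141 + 5, so there are 141 full weeks plus 5 extra days.
Each full week contributes 2 weekend days (Sat, Sun): 141 × 2 = 282.
The 5 extra days are Friday, Saturday, Sunday, Monday, Tuesday — 2 of them qualify.
Total: 282 + 2 = 284.

284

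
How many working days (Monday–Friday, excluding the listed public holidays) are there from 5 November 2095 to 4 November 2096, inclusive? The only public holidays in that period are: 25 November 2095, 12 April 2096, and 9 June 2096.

258

5 November 2095 is a Saturday.
From 5 November 2095 to 4 November 2096 is 366 days inclusive.
366 = 7 × 52 + 2, so there are 52 full weeks plus 2 extra days.
Each full week contributes 5 weekdays (Mon–Fri): 52 × 5 = 260.
The 2 extra days are Sat, Sun — none qualify.
Total: 260 + 0 = 260.
Holidays: 25 November 2095 (Fri); 12 April 2096 (Thu); 9 June 2096 (Sat).
2 of the 3 holidays fall on weekdays; the rest are weekends and were already excluded.
Business days: 260 − 2 = 258.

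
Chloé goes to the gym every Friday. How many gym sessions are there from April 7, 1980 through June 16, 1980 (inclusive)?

10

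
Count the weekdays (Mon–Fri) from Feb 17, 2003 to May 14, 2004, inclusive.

325 weekdays

Feb 17, 2003 is a Monday.
That's 453 days from start to end, counting both.
453 = 7 × 64 + 5, so there are 64 full weeks plus 5 extra days.
Each full week contributes 5 weekdays (Mon–Fri): 64 × 5 = 320.
The 5 extra days are Monday, Tuesday, Wednesday, Thursday, Friday — 5 of them qualify.
Total: 320 + 5 = 325.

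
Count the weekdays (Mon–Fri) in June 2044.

22 weekdays

Jun 1, 2044 is a Wednesday.
That's 30 days from start to end, counting both.
30 = 7 × 4 + 2, so there are 4 full weeks plus 2 extra days.
Each full week contributes 5 weekdays (Mon–Fri): 4 × 5 = 20.
The 2 extra days are Wed, Thu — 2 of them qualify.
Total: 20 + 2 = 22.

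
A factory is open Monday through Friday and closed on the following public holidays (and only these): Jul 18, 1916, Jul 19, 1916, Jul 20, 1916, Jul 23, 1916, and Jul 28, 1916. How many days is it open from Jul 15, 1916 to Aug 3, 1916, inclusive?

10

Jul 15, 1916 is a Saturday.
From Jul 15, 1916 to Aug 3, 1916 is 20 days inclusive.
20 = 7 × 2 + 6, so there are 2 full weeks plus 6 extra days.
Each full week contributes 5 weekdays (Mon–Fri): 2 × 5 = 10.
The 6 extra days are Sat, Sun, Mon, Tue, Wed, Thu — 4 of them qualify.
Total: 10 + 4 = 14.
Holidays: Jul 18, 1916 (Tue); Jul 19, 1916 (Wed); Jul 20, 1916 (Thu); Jul 23, 1916 (Sun); Jul 28, 1916 (Fri).
4 of the 5 holidays fall on weekdays; the rest are weekends and were already excluded.
Business days: 14 − 4 = 10.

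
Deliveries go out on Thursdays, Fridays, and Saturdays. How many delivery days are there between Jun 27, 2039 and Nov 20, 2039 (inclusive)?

Jun 27, 2039 is a Monday.
That's 147 days from start to end, counting both.
147 = 7 × 21, so the span is exactly 21 full weeks.
Each full week contributes 3 days from the set (Thu, Fri, Sat): 21 × 3 = 63.
Total: 63.

63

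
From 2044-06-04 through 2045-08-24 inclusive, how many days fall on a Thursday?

64 Thursdays

2044-06-04 is a Saturday.
That's 447 days from start to end, counting both.
447 = 7 × 63 + 6, so there are 63 full weeks plus 6 extra days.
Each full week contributes one Thursday: 63 so far.
The 6 extra days are Saturday, Sunday, Monday, Tuesday, Wednesday, Thursday — 1 of them qualifies.
Total: 63 + 1 = 64.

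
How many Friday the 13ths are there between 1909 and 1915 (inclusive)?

11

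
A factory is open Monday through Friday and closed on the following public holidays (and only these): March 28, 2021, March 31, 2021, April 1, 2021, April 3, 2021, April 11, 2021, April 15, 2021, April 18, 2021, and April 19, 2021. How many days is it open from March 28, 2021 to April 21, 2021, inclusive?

March 28, 2021 is a Sunday.
From March 28, 2021 to April 21, 2021 is 25 days inclusive.
25 = 7 × 3 + 4, so there are 3 full weeks plus 4 extra days.
Each full week contributes 5 weekdays (Mon–Fri): 3 × 5 = 15.
The 4 extra days are Sunday, Monday, Tuesday, Wednesday — 3 of them qualify.
Total: 15 + 3 = 18.
Holidays: March 28, 2021 (Sun); March 31, 2021 (Wed); April 1, 2021 (Thu); April 3, 2021 (Sat); April 11, 2021 (Sun); April 15, 2021 (Thu); April 18, 2021 (Sun); April 19, 2021 (Mon).
4 of the 8 holidays fall on weekdays; the rest are weekends and were already excluded.
Business days: 18 − 4 = 14.

14 working days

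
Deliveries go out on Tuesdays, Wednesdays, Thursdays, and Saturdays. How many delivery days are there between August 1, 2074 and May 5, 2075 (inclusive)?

August 1, 2074 is a Wednesday.
The range spans 278 days (inclusive of both endpoints).
278 = 7 × 39 + 5, so there are 39 full weeks plus 5 extra days.
Each full week contributes 4 days from the set (Tue, Wed, Thu, Sat): 39 × 4 = 156.
The 5 extra days are Wednesday, Thursday, Friday, Saturday, Sunday — 3 of them qualify.
Total: 156 + 3 = 159.

159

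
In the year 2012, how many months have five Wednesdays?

4

A month has five Wednesdays exactly when Wednesday falls within its first (length − 28) days.
Jan: 31 days, starts Sun → 5 of Sun, Mon, Tue
Feb: 29 days, starts Wed → 5 of Wed ✓
Mar: 31 days, starts Thu → 5 of Thu, Fri, Sat
Apr: 30 days, starts Sun → 5 of Sun, Mon
May: 31 days, starts Tue → 5 of Tue, Wed, Thu ✓
Jun: 30 days, starts Fri → 5 of Fri, Sat
Jul: 31 days, starts Sun → 5 of Sun, Mon, Tue
Aug: 31 days, starts Wed → 5 of Wed, Thu, Fri ✓
Sep: 30 days, starts Sat → 5 of Sat, Sun
Oct: 31 days, starts Mon → 5 of Mon, Tue, Wed ✓
Nov: 30 days, starts Thu → 5 of Thu, Fri
Dec: 31 days, starts Sat → 5 of Sat, Sun, Mon
Months with five Wednesdays: Feb, May, Aug, Oct.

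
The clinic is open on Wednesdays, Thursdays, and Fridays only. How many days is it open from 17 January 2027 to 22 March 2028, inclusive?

184

17 January 2027 is a Sunday.
The range spans 431 days (inclusive of both endpoints).
431 = 7 × 61 + 4, so there are 61 full weeks plus 4 extra days.
Each full week contributes 3 days from the set (Wed, Thu, Fri): 61 × 3 = 183.
The 4 extra days are Sunday, Monday, Tuesday, Wednesday — 1 of them qualifies.
Total: 183 + 1 = 184.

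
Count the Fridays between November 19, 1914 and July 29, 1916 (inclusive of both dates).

89 Fridays

November 19, 1914 is a Thursday.
From November 19, 1914 to July 29, 1916 is 619 days inclusive.
619 = 7 × 88 + 3, so there are 88 full weeks plus 3 extra days.
Each full week contributes one Friday: 88 so far.
The 3 extra days are Thursday, Friday, Saturday — 1 of them qualifies.
Total: 88 + 1 = 89.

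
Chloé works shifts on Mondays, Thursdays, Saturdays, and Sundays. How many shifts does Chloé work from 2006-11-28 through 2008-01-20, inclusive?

239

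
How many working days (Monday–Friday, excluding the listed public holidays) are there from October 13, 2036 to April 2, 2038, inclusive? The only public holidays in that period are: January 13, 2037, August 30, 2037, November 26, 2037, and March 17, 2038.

October 13, 2036 is a Monday.
From October 13, 2036 to April 2, 2038 is 537 days inclusive.
537 = 7 × 76 + 5, so there are 76 full weeks plus 5 extra days.
Each full week contributes 5 weekdays (Mon–Fri): 76 × 5 = 380.
The 5 extra days are Mon, Tue, Wed, Thu, Fri — 5 of them qualify.
Total: 380 + 5 = 385.
Holidays: January 13, 2037 (Tue); August 30, 2037 (Sun); November 26, 2037 (Thu); March 17, 2038 (Wed).
3 of the 4 holidays fall on weekdays; the rest are weekends and were already excluded.
Business days: 385 − 3 = 382.

382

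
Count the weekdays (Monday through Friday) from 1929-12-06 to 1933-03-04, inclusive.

846 weekdays

1929-12-06 is a Friday.
From 1929-12-06 to 1933-03-04 is 1185 days inclusive.
1185 = 7 × 169 + 2, so there are 169 full weeks plus 2 extra days.
Each full week contributes 5 weekdays (Mon–Fri): 169 × 5 = 845.
The 2 extra days are Fri, Sat — 1 of them qualifies.
Total: 845 + 1 = 846.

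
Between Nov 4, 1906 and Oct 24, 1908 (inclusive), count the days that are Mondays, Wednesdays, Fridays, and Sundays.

Nov 4, 1906 is a Sunday.
The range spans 721 days (inclusive of both endpoints).
721 = 7 × 103, so the span is exactly 103 full weeks.
Each full week contributes 4 days from the set (Mon, Wed, Fri, Sun): 103 × 4 = 412.
Total: 412.

412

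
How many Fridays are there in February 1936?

1 February 1936 is a Saturday.
That's 29 days from start to end, counting both.
29 = 7 × 4 + 1, so there are 4 full weeks plus 1 extra day.
Each full week contributes one Friday: 4 so far.
The 1 extra day is Sat — none qualify.
Total: 4 + 0 = 4.

4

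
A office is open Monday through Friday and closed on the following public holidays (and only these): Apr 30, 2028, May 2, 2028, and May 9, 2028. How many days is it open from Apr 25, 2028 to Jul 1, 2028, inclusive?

47

Apr 25, 2028 is a Tuesday.
From Apr 25, 2028 to Jul 1, 2028 is 68 days inclusive.
68 = 7 × 9 + 5, so there are 9 full weeks plus 5 extra days.
Each full week contributes 5 weekdays (Mon–Fri): 9 × 5 = 45.
The 5 extra days are Tuesday, Wednesday, Thursday, Friday, Saturday — 4 of them qualify.
Total: 45 + 4 = 49.
Holidays: Apr 30, 2028 (Sun); May 2, 2028 (Tue); May 9, 2028 (Tue).
2 of the 3 holidays fall on weekdays; the rest are weekends and were already excluded.
Business days: 49 − 2 = 47.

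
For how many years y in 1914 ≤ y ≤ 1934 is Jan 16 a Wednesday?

3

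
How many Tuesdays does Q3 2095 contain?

2095-07-01 is a Friday.
From 2095-07-01 to 2095-09-30 is 92 days inclusive.
92 = 7 × 13 + 1, so there are 13 full weeks plus 1 extra day.
Each full week contributes one Tuesday: 13 so far.
The 1 extra day is Fri — none qualify.
Total: 13 + 0 = 13.

13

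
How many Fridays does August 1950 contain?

Aug 1, 1950 is a Tuesday.
The range spans 31 days (inclusive of both endpoints).
31 = 7 × 4 + 3, so there are 4 full weeks plus 3 extra days.
Each full week contributes one Friday: 4 so far.
The 3 extra days are Tue, Wed, Thu — none qualify.
Total: 4 + 0 = 4.

4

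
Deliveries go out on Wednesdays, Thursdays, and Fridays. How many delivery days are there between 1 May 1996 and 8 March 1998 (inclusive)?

291

1 May 1996 is a Wednesday.
That's 677 days from start to end, counting both.
677 = 7 × 96 + 5, so there are 96 full weeks plus 5 extra days.
Each full week contributes 3 days from the set (Wed, Thu, Fri): 96 × 3 = 288.
The 5 extra days are Wednesday, Thursday, Friday, Saturday, Sunday — 3 of them qualify.
Total: 288 + 3 = 291.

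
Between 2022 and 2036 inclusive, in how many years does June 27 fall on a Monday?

2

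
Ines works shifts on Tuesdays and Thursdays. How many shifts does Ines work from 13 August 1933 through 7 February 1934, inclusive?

13 August 1933 is a Sunday.
The range spans 179 days (inclusive of both endpoints).
179 = 7 × 25 + 4, so there are 25 full weeks plus 4 extra days.
Each full week contributes 2 days from the set (Tue, Thu): 25 × 2 = 50.
The 4 extra days are Sun, Mon, Tue, Wed — 1 of them qualifies.
Total: 50 + 1 = 51.

51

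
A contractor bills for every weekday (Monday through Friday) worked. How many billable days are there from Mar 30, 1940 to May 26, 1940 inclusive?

Mar 30, 1940 is a Saturday.
From Mar 30, 1940 to May 26, 1940 is 58 days inclusive.
58 = 7 × 8 + 2, so there are 8 full weeks plus 2 extra days.
Each full week contributes 5 weekdays (Mon–Fri): 8 × 5 = 40.
The 2 extra days are Sat, Sun — none qualify.
Total: 40 + 0 = 40.

40 weekdays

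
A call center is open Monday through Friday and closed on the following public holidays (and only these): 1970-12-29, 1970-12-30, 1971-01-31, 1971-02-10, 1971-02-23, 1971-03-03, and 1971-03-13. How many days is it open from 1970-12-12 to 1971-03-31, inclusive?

73 business days

1970-12-12 is a Saturday.
From 1970-12-12 to 1971-03-31 is 110 days inclusive.
110 = 7 × 15 + 5, so there are 15 full weeks plus 5 extra days.
Each full week contributes 5 weekdays (Mon–Fri): 15 × 5 = 75.
The 5 extra days are Saturday, Sunday, Monday, Tuesday, Wednesday — 3 of them qualify.
Total: 75 + 3 = 78.
Holidays: 1970-12-29 (Tue); 1970-12-30 (Wed); 1971-01-31 (Sun); 1971-02-10 (Wed); 1971-02-23 (Tue); 1971-03-03 (Wed); 1971-03-13 (Sat).
5 of the 7 holidays fall on weekdays; the rest are weekends and were already excluded.
Business days: 78 − 5 = 73.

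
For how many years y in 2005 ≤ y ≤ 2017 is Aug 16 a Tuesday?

Day of week of August 16 in each year:
2005: Tue ✓, 2006: Wed, 2007: Thu, 2008: Sat, 2009: Sun, 2010: Mon, 2011: Tue ✓, 2012: Thu, 2013: Fri, 2014: Sat, 2015: Sun, 2016: Tue ✓, 2017: Wed
Tuesdays: 2005, 2011, 2016.

3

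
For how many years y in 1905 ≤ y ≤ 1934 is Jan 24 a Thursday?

4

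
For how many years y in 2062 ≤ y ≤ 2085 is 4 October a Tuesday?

3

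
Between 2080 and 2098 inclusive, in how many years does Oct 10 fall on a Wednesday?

Day of week of October 10 in each year:
2080: Thu, 2081: Fri, 2082: Sat, 2083: Sun, 2084: Tue, 2085: Wed ✓, 2086: Thu, 2087: Fri, 2088: Sun, 2089: Mon, 2090: Tue, 2091: Wed ✓, 2092: Fri, 2093: Sat, 2094: Sun, 2095: Mon, 2096: Wed ✓, 2097: Thu, 2098: Fri
Wednesdays: 2085, 2091, 2096.

3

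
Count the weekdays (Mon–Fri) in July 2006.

21

July 1, 2006 is a Saturday.
That's 31 days from start to end, counting both.
31 = 7 × 4 + 3, so there are 4 full weeks plus 3 extra days.
Each full week contributes 5 weekdays (Mon–Fri): 4 × 5 = 20.
The 3 extra days are Sat, Sun, Mon — 1 of them qualifies.
Total: 20 + 1 = 21.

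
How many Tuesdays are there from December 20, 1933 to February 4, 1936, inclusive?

December 20, 1933 is a Wednesday.
That's 777 days from start to end, counting both.
777 = 7 × 111, so the span is exactly 111 full weeks.
Each full week contributes one Tuesday: 111 so far.

111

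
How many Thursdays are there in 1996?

52

1996-01-01 is a Monday.
The range spans 366 days (inclusive of both endpoints).
366 = 7 × 52 + 2, so there are 52 full weeks plus 2 extra days.
Each full week contributes one Thursday: 52 so far.
The 2 extra days are Monday, Tuesday — none qualify.
Total: 52 + 0 = 52.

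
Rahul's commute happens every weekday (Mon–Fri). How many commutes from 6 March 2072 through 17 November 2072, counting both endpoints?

184 weekdays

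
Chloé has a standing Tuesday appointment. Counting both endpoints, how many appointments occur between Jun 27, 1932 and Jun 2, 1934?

Jun 27, 1932 is a Monday.
From Jun 27, 1932 to Jun 2, 1934 is 706 days inclusive.
706 = 7 × 100 + 6, so there are 100 full weeks plus 6 extra days.
Each full week contributes one Tuesday: 100 so far.
The 6 extra days are Monday, Tuesday, Wednesday, Thursday, Friday, Saturday — 1 of them qualifies.
Total: 100 + 1 = 101.

101 Tuesdays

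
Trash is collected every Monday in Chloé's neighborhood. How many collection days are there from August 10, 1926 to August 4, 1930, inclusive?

208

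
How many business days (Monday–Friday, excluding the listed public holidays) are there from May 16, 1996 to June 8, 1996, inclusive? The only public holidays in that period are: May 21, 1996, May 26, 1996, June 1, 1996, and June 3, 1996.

May 16, 1996 is a Thursday.
From May 16, 1996 to June 8, 1996 is 24 days inclusive.
24 = 7 × 3 + 3, so there are 3 full weeks plus 3 extra days.
Each full week contributes 5 weekdays (Mon–Fri): 3 × 5 = 15.
The 3 extra days are Thu, Fri, Sat — 2 of them qualify.
Total: 15 + 2 = 17.
Holidays: May 21, 1996 (Tue); May 26, 1996 (Sun); June 1, 1996 (Sat); June 3, 1996 (Mon).
2 of the 4 holidays fall on weekdays; the rest are weekends and were already excluded.
Business days: 17 − 2 = 15.

15 business days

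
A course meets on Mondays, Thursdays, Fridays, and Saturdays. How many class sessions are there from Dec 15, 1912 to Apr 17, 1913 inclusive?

Dec 15, 1912 is a Sunday.
From Dec 15, 1912 to Apr 17, 1913 is 124 days inclusive.
124 = 7 × 17 + 5, so there are 17 full weeks plus 5 extra days.
Each full week contributes 4 days from the set (Mon, Thu, Fri, Sat): 17 × 4 = 68.
The 5 extra days are Sun, Mon, Tue, Wed, Thu — 2 of them qualify.
Total: 68 + 2 = 70.

70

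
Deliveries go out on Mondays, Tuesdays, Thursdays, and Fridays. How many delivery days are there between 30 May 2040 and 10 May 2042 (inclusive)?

406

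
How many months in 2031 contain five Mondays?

4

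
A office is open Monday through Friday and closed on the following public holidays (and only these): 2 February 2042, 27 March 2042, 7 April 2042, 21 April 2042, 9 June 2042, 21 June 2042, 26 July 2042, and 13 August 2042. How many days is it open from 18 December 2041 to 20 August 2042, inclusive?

171

18 December 2041 is a Wednesday.
From 18 December 2041 to 20 August 2042 is 246 days inclusive.
246 = 7 × 35 + 1, so there are 35 full weeks plus 1 extra day.
Each full week contributes 5 weekdays (Mon–Fri): 35 × 5 = 175.
The 1 extra day is Wed — 1 of them qualifies.
Total: 175 + 1 = 176.
Holidays: 2 February 2042 (Sun); 27 March 2042 (Thu); 7 April 2042 (Mon); 21 April 2042 (Mon); 9 June 2042 (Mon); 21 June 2042 (Sat); 26 July 2042 (Sat); 13 August 2042 (Wed).
5 of the 8 holidays fall on weekdays; the rest are weekends and were already excluded.
Business days: 176 − 5 = 171.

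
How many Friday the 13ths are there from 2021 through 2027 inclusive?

Friday-the-13ths by year:
2021: Aug
2022: May
2023: Jan, Oct
2024: Sep, Dec
2025: Jun
2026: Feb, Mar, Nov
2027: Aug

11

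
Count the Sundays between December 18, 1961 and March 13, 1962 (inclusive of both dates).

December 18, 1961 is a Monday.
From December 18, 1961 to March 13, 1962 is 86 days inclusive.
86 = 7 × 12 + 2, so there are 12 full weeks plus 2 extra days.
Each full week contributes one Sunday: 12 so far.
The 2 extra days are Mon, Tue — none qualify.
Total: 12 + 0 = 12.

12 Sundays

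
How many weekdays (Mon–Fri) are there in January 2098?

23

2098-01-01 is a Wednesday.
That's 31 days from start to end, counting both.
31 = 7 × 4 + 3, so there are 4 full weeks plus 3 extra days.
Each full week contributes 5 weekdays (Mon–Fri): 4 × 5 = 20.
The 3 extra days are Wednesday, Thursday, Friday — 3 of them qualify.
Total: 20 + 3 = 23.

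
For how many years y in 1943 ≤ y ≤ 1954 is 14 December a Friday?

2

Day of week of December 14 in each year:
1943: Tue, 1944: Thu, 1945: Fri ✓, 1946: Sat, 1947: Sun, 1948: Tue, 1949: Wed, 1950: Thu, 1951: Fri ✓, 1952: Sun, 1953: Mon, 1954: Tue
Fridays: 1945, 1951.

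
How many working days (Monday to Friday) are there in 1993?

261

Jan 1, 1993 is a Friday.
That's 365 days from start to end, counting both.
365 = 7 × 52 + 1, so there are 52 full weeks plus 1 extra day.
Each full week contributes 5 weekdays (Mon–Fri): 52 × 5 = 260.
The 1 extra day is Friday — 1 of them qualifies.
Total: 260 + 1 = 261.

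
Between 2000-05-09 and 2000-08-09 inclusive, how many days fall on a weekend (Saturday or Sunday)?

2000-05-09 is a Tuesday.
From 2000-05-09 to 2000-08-09 is 93 days inclusive.
93 = 7 × 13 + 2, so there are 13 full weeks plus 2 extra days.
Each full week contributes 2 weekend days (Sat, Sun): 13 × 2 = 26.
The 2 extra days are Tue, Wed — none qualify.
Total: 26 + 0 = 26.

26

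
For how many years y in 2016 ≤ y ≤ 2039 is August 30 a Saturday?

3

Day of week of August 30 in each year:
2016: Tue, 2017: Wed, 2018: Thu, 2019: Fri, 2020: Sun, 2021: Mon, 2022: Tue, 2023: Wed, 2024: Fri, 2025: Sat ✓, 2026: Sun, 2027: Mon, 2028: Wed, 2029: Thu, 2030: Fri, 2031: Sat ✓, 2032: Mon, 2033: Tue, 2034: Wed, 2035: Thu, 2036: Sat ✓, 2037: Sun, 2038: Mon, 2039: Tue
Saturdays: 2025, 2031, 2036.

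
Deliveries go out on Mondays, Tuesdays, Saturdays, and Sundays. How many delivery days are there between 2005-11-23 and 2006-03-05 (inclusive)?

2005-11-23 is a Wednesday.
The range spans 103 days (inclusive of both endpoints).
103 = 7 × 14 + 5, so there are 14 full weeks plus 5 extra days.
Each full week contributes 4 days from the set (Mon, Tue, Sat, Sun): 14 × 4 = 56.
The 5 extra days are Wed, Thu, Fri, Sat, Sun — 2 of them qualify.
Total: 56 + 2 = 58.

58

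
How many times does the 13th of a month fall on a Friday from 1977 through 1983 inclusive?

11

Friday-the-13ths by year:
1977: May
1978: Jan, Oct
1979: Apr, Jul
1980: Jun
1981: Feb, Mar, Nov
1982: Aug
1983: May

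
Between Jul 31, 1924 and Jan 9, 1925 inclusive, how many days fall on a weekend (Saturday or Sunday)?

Jul 31, 1924 is a Thursday.
That's 163 days from start to end, counting both.
163 = 7 × 23 + 2, so there are 23 full weeks plus 2 extra days.
Each full week contributes 2 weekend days (Sat, Sun): 23 × 2 = 46.
The 2 extra days are Thursday, Friday — none qualify.
Total: 46 + 0 = 46.

46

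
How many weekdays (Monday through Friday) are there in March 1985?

March 1, 1985 is a Friday.
The range spans 31 days (inclusive of both endpoints).
31 = 7 × 4 + 3, so there are 4 full weeks plus 3 extra days.
Each full week contributes 5 weekdays (Mon–Fri): 4 × 5 = 20.
The 3 extra days are Friday, Saturday, Sunday — 1 of them qualifies.
Total: 20 + 1 = 21.

21 weekdays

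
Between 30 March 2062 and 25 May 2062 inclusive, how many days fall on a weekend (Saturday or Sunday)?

30 March 2062 is a Thursday.
From 30 March 2062 to 25 May 2062 is 57 days inclusive.
57 = 7 × 8 + 1, so there are 8 full weeks plus 1 extra day.
Each full week contributes 2 weekend days (Sat, Sun): 8 × 2 = 16.
The 1 extra day is Thursday — none qualify.
Total: 16 + 0 = 16.

16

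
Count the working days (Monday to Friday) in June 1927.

1 June 1927 is a Wednesday.
From 1 June 1927 to 30 June 1927 is 30 days inclusive.
30 = 7 × 4 + 2, so there are 4 full weeks plus 2 extra days.
Each full week contributes 5 weekdays (Mon–Fri): 4 × 5 = 20.
The 2 extra days are Wed, Thu — 2 of them qualify.
Total: 20 + 2 = 22.

22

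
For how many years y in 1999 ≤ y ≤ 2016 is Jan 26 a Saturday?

3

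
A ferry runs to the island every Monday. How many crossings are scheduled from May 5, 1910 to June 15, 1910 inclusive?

6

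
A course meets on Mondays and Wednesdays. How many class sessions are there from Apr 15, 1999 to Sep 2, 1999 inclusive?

40

Apr 15, 1999 is a Thursday.
That's 141 days from start to end, counting both.
141 = 7 × 20 + 1, so there are 20 full weeks plus 1 extra day.
Each full week contributes 2 days from the set (Mon, Wed): 20 × 2 = 40.
The 1 extra day is Thursday — none qualify.
Total: 40 + 0 = 40.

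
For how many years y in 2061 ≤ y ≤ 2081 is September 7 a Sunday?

Day of week of September 7 in each year:
2061: Wed, 2062: Thu, 2063: Fri, 2064: Sun ✓, 2065: Mon, 2066: Tue, 2067: Wed, 2068: Fri, 2069: Sat, 2070: Sun ✓, 2071: Mon, 2072: Wed, 2073: Thu, 2074: Fri, 2075: Sat, 2076: Mon, 2077: Tue, 2078: Wed, 2079: Thu, 2080: Sat, 2081: Sun ✓
Sundays: 2064, 2070, 2081.

3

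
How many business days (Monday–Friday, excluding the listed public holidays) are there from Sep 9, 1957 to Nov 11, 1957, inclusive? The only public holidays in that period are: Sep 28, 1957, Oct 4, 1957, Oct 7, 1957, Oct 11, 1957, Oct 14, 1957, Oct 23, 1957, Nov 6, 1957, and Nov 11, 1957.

Sep 9, 1957 is a Monday.
From Sep 9, 1957 to Nov 11, 1957 is 64 days inclusive.
64 = 7 × 9 + 1, so there are 9 full weeks plus 1 extra day.
Each full week contributes 5 weekdays (Mon–Fri): 9 × 5 = 45.
The 1 extra day is Mon — 1 of them qualifies.
Total: 45 + 1 = 46.
Holidays: Sep 28, 1957 (Sat); Oct 4, 1957 (Fri); Oct 7, 1957 (Mon); Oct 11, 1957 (Fri); Oct 14, 1957 (Mon); Oct 23, 1957 (Wed); Nov 6, 1957 (Wed); Nov 11, 1957 (Mon).
7 of the 8 holidays fall on weekdays; the rest are weekends and were already excluded.
Business days: 46 − 7 = 39.

39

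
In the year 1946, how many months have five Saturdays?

4

A month has five Saturdays exactly when Saturday falls within its first (length − 28) days.
Jan: 31 days, starts Tue → 5 of Tue, Wed, Thu
Feb: 28 days, starts Fri → 5 of (none)
Mar: 31 days, starts Fri → 5 of Fri, Sat, Sun ✓
Apr: 30 days, starts Mon → 5 of Mon, Tue
May: 31 days, starts Wed → 5 of Wed, Thu, Fri
Jun: 30 days, starts Sat → 5 of Sat, Sun ✓
Jul: 31 days, starts Mon → 5 of Mon, Tue, Wed
Aug: 31 days, starts Thu → 5 of Thu, Fri, Sat ✓
Sep: 30 days, starts Sun → 5 of Sun, Mon
Oct: 31 days, starts Tue → 5 of Tue, Wed, Thu
Nov: 30 days, starts Fri → 5 of Fri, Sat ✓
Dec: 31 days, starts Sun → 5 of Sun, Mon, Tue
Months with five Saturdays: Mar, Jun, Aug, Nov.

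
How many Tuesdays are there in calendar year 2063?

Jan 1, 2063 is a Monday.
The range spans 365 days (inclusive of both endpoints).
365 = 7 × 52 + 1, so there are 52 full weeks plus 1 extra day.
Each full week contributes one Tuesday: 52 so far.
The 1 extra day is Monday — none qualify.
Total: 52 + 0 = 52.

52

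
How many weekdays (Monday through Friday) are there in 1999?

261

Jan 1, 1999 is a Friday.
From Jan 1, 1999 to Dec 31, 1999 is 365 days inclusive.
365 = 7 × 52 + 1, so there are 52 full weeks plus 1 extra day.
Each full week contributes 5 weekdays (Mon–Fri): 52 × 5 = 260.
The 1 extra day is Friday — 1 of them qualifies.
Total: 260 + 1 = 261.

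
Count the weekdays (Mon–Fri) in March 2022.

23

March 1, 2022 is a Tuesday.
The range spans 31 days (inclusive of both endpoints).
31 = 7 × 4 + 3, so there are 4 full weeks plus 3 extra days.
Each full week contributes 5 weekdays (Mon–Fri): 4 × 5 = 20.
The 3 extra days are Tuesday, Wednesday, Thursday — 3 of them qualify.
Total: 20 + 3 = 23.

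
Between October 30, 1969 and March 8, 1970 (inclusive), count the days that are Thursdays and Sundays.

38

October 30, 1969 is a Thursday.
From October 30, 1969 to March 8, 1970 is 130 days inclusive.
130 = 7 × 18 + 4, so there are 18 full weeks plus 4 extra days.
Each full week contributes 2 days from the set (Thu, Sun): 18 × 2 = 36.
The 4 extra days are Thu, Fri, Sat, Sun — 2 of them qualify.
Total: 36 + 2 = 38.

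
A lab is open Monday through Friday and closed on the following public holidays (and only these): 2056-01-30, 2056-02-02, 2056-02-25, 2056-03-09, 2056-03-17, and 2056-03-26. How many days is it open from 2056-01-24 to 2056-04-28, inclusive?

2056-01-24 is a Monday.
From 2056-01-24 to 2056-04-28 is 96 days inclusive.
96 = 7 × 13 + 5, so there are 13 full weeks plus 5 extra days.
Each full week contributes 5 weekdays (Mon–Fri): 13 × 5 = 65.
The 5 extra days are Monday, Tuesday, Wednesday, Thursday, Friday — 5 of them qualify.
Total: 65 + 5 = 70.
Holidays: 2056-01-30 (Sun); 2056-02-02 (Wed); 2056-02-25 (Fri); 2056-03-09 (Thu); 2056-03-17 (Fri); 2056-03-26 (Sun).
4 of the 6 holidays fall on weekdays; the rest are weekends and were already excluded.
Business days: 70 − 4 = 66.

66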